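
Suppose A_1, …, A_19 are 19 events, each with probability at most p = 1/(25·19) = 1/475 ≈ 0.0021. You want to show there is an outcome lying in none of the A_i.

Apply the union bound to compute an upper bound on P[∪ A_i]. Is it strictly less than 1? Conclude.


Union bound: P[∪_{i=1}^{19} A_i] ≤ Σ_i P[A_i] ≤ 19·p = 19·(1/475) = 1/25.
Numerically: 1/25 ≈ 0.0400.
Is 1/25 < 1? YES.
Since P[∪ A_i] ≤ 1/25 < 1, the complement has P[∩ A_i^c] ≥ 1 − 1/25 = 24/25 > 0, so some outcome avoids every A_i.

19·p = 1/25 ≈ 0.0400; existence CERTIFIED by the union bound.


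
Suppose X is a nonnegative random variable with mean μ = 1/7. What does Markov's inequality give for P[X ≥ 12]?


μ = E[X] = 1/7, a = 12.
Markov: P[X ≥ 12] ≤ μ/a = (1/7)/12 = 1/84.
Numerically: ≈ 0.01190.
(Since a = 12 > μ = 0.14286, the bound 1/84 is < 1 and informative.)

P[X ≥ 12] ≤ 1/84 ≈ 0.01190.


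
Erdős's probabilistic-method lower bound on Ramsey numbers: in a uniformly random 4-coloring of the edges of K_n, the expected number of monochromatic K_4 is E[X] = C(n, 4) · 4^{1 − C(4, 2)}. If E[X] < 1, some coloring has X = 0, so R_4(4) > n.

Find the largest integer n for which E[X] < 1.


We need C(n, 4) · 4^{1 − 6} < 1, i.e. C(n, 4) < 4^{6 − 1} = 1024.
Check values of n near the boundary:
  n = 8: C(8, 4) = 70; 70 < 1024? YES
  n = 9: C(9, 4) = 126; 126 < 1024? YES
  n = 10: C(10, 4) = 210; 210 < 1024? YES
  n = 11: C(11, 4) = 330; 330 < 1024? YES
  n = 12: C(12, 4) = 495; 495 < 1024? YES
  n = 13: C(13, 4) = 715; 715 < 1024? YES
  n = 14: C(14, 4) = 1001; 1001 < 1024? YES
  n = 15: C(15, 4) = 1365; 1365 < 1024? NO
  n = 16: C(16, 4) = 1820; 1820 < 1024? NO
  n = 17: C(17, 4) = 2380; 2380 < 1024? NO
The largest n with C(n, 4) < 1024 is n = 14 (where E[X] = 1001/1024 ≈ 0.978). Hence R_4(4) > 14, i.e. R_4(4) ≥ 15.

Largest n = 14; hence R_4(4) > 14.


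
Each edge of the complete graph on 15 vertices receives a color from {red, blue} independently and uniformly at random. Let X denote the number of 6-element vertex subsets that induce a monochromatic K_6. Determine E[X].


Let X = Σ_S X_S over the C(15, 6) = 5005 subsets S of size 6, where X_S = 1 if the K_6 on S is monochromatic.
For a fixed S, the K_6 on S has C(6, 2) = 15 edges. P[all 15 edges red] = (1/2)^15, and likewise for blue, so P[monochromatic] = 2·(1/2)^15 = 2^{1 − 15} = 1/16384.
By linearity of expectation: E[X] = C(15, 6) · 2^{1 − 15} = 5005 · 1/16384 = 5005/16384.
Numerically: E[X] ≈ 0.305481.

E[X] = C(15,6)·2^(1−C(6,2)) = 5005/16384 ≈ 0.305481.


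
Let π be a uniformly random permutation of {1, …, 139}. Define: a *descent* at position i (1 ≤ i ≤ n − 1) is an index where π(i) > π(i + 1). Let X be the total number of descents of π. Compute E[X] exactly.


Write X = Σ X_I over i = 1, …, 138, with X_I the indicator of one descent.
There are 138 indicators.
For each fixed i, the pair (π(i), π(i+1)) is a uniformly random ordered pair of distinct values from {1, …, 139}; by symmetry P[π(i) > π(i+1)] = 1/2.
By linearity: E[X] = 138 · (1/2) = (139 − 1) · (1/2) = 69 ≈ 69.000.

E[X] = 69 = 69.000.


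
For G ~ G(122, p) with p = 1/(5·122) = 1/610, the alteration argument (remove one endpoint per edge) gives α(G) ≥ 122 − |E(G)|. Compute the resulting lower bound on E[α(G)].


E[|E(G)|] = C(122, 2)·p = 7381 · (1/610) = 121/10.
E[α(G)] ≥ n − E[|E(G)|] = 122 − 121/10 = 1099/10.
Numerically: ≈ 109.9000.
(This is only a lower bound; the true E[α(G)] may be larger.)

E[α(G)] ≥ 1099/10 ≈ 109.9000.


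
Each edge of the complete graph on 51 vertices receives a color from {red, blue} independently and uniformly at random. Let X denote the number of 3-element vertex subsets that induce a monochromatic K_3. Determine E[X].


Let X = Σ_S X_S over the C(51, 3) = 20825 subsets S of size 3, where X_S = 1 if the K_3 on S is monochromatic.
For a fixed S, the K_3 on S has C(3, 2) = 3 edges. P[all 3 edges red] = (1/2)^3, and likewise for blue, so P[monochromatic] = 2·(1/2)^3 = 2^{1 − 3} = 1/4.
By linearity: E[X] = C(51, 3) · 2^{1 − 3} = 20825 · 1/4 = 20825/4.
Numerically: E[X] ≈ 5206.250.

E[X] = C(51,3)·2^(1−C(3,2)) = 20825/4 ≈ 5206.250.


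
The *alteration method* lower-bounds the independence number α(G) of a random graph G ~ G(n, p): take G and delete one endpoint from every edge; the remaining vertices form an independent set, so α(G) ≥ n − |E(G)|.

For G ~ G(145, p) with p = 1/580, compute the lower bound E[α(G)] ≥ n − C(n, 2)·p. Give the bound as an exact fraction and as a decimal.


E[|E(G)|] = C(145, 2)·p = 10440 · (1/580) = 18.
E[α(G)] ≥ n − E[|E(G)|] = 145 − 18 = 127.
Numerically: ≈ 127.000000.
(This is only a lower bound; the true E[α(G)] may be larger.)

E[α(G)] ≥ 127 ≈ 127.000000.


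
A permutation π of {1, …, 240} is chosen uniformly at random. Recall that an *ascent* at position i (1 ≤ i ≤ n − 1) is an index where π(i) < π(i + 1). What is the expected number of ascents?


Write X = Σ X_I over i = 1, …, 239, with X_I the indicator of one ascent.
There are 239 indicators.
For each fixed i, the pair (π(i), π(i+1)) is a uniformly random ordered pair of distinct values from {1, …, 240}; by symmetry P[π(i) < π(i+1)] = 1/2.
By linearity: E[X] = 239 · (1/2) = (240 − 1) · (1/2) = 239/2 ≈ 119.500000.

E[X] = 239/2 = 119.500000.


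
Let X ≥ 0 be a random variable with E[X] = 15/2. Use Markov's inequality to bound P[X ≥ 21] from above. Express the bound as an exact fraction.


μ = E[X] = 15/2, a = 21.
Markov: P[X ≥ 21] ≤ μ/a = (15/2)/21 = 5/14.
Numerically: ≈ 0.35714.
(Since a = 21 > μ = 7.50000, the bound 5/14 is < 1 and informative.)

P[X ≥ 21] ≤ 5/14 ≈ 0.35714.


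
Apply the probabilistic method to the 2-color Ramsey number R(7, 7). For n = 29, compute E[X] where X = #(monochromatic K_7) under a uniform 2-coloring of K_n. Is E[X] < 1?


E[X] = C(29, 7) · 2^{1 − 21} = 1560780 · 2^{−20} = 1560780/1048576.
As a reduced fraction: E[X] = 390195/262144 ≈ 1.4884758.
Is E[X] < 1? NO.
Since E[X] ≥ 1, the first-moment bound is inconclusive at n = 29; it does NOT by itself certify R(7, 7) > 29.

E[X] = 390195/262144 ≈ 1.4884758; E[X] ≥ 1; first-moment method inconclusive here.


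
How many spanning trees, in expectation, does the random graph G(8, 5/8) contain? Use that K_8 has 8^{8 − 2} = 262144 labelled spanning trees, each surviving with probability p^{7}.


K_8 has 8^{8 − 2} = 262144 labelled spanning trees.
For each such spanning tree H, let X_H = 1 if all 7 edges of H are present in G. Then P[X_H = 1] = p^{7} = (5/8)^{7} = 78125/2097152.
Summing the indicators: E[X] = Σ_H E[X_H] = 262144 · p^{7} = 262144 · 78125/2097152 = 78125/8.
Numerically: E[X] ≈ 9766.

E[X] = 262144 · (5/8)^{7} = 78125/8 ≈ 9766.


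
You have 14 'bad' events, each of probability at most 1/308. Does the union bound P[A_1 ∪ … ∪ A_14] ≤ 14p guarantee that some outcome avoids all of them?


Union bound: P[∪_{i=1}^{14} A_i] ≤ Σ_i P[A_i] ≤ 14·p = 14·(1/308) = 1/22.
Numerically: 1/22 ≈ 0.045.
Is 1/22 < 1? YES.
Since P[∪ A_i] ≤ 1/22 < 1, the complement has P[∩ A_i^c] ≥ 1 − 1/22 = 21/22 > 0, so some outcome avoids every A_i.

14·p = 1/22 ≈ 0.045; existence CERTIFIED by the union bound.


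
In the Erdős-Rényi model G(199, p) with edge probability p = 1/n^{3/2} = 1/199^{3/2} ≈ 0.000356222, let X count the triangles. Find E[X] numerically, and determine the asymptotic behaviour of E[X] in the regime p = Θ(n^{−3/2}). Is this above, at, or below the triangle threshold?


Number of potential triangles: C(199, 3) = 1293699.
Each occurs with probability p³ ≈ (0.000356222)³ ≈ 4.52023648e-11.
By linearity: E[X] = C(199, 3)·p³ ≈ 1293699 · 4.52023648e-11 ≈ 0.000058.
Since α = 3/2 > 1, p = c/n^{3/2} = o(1/n) is below the triangle threshold p ~ 1/n. Asymptotically E[X] ~ (c³/6)·n^{3(1−α)} = (1³/6)·n^{-1.5} → 0, so by Markov's inequality G has no triangles w.h.p.

E[X] ≈ 0.000058; in regime p = Θ(1/n^{3/2}) E[X] tends to 0 (below the triangle threshold p ~ 1/n).


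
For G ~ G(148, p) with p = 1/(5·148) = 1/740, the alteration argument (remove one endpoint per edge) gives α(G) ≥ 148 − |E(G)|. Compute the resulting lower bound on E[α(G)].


E[|E(G)|] = C(148, 2)·p = 10878 · (1/740) = 147/10.
E[α(G)] ≥ n − E[|E(G)|] = 148 − 147/10 = 1333/10.
Numerically: ≈ 133.300.
(This is only a lower bound; the true E[α(G)] may be larger.)

E[α(G)] ≥ 1333/10 ≈ 133.300.


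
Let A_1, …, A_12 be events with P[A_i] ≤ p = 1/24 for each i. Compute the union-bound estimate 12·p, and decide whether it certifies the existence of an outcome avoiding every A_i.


Union bound: P[∪_{i=1}^{12} A_i] ≤ Σ_i P[A_i] ≤ 12·p = 12·(1/24) = 1/2.
Numerically: 1/2 ≈ 0.500000.
Is 1/2 < 1? YES.
Since P[∪ A_i] ≤ 1/2 < 1, the complement has P[∩ A_i^c] ≥ 1 − 1/2 = 1/2 > 0, so some outcome avoids every A_i.

12·p = 1/2 ≈ 0.500000; existence CERTIFIED by the union bound.


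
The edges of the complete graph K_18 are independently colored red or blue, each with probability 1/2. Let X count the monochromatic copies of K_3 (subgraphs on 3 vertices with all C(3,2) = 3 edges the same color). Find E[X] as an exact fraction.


Let X = Σ_S X_S over the C(18, 3) = 816 subsets S of size 3, where X_S = 1 if the K_3 on S is monochromatic.
For a fixed S, the K_3 on S has C(3, 2) = 3 edges. P[all 3 edges red] = (1/2)^3, and likewise for blue, so P[monochromatic] = 2·(1/2)^3 = 2^{1 − 3} = 1/4.
Summing: E[X] = C(18, 3) · 2^{1 − 3} = 816 · 1/4 = 204.
Numerically: E[X] ≈ 204.0000.

E[X] = C(18,3)·2^(1−C(3,2)) = 204 ≈ 204.0000.


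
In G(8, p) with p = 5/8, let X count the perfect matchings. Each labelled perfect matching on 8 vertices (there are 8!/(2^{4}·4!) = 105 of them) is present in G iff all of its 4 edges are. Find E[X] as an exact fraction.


K_8 has 8!/(2^{4}·4!) = 105 labelled perfect matchings.
For each such perfect matching H, let X_H = 1 if all 4 edges of H are present in G. Then P[X_H = 1] = p^{4} = (5/8)^{4} = 625/4096.
Summing the indicators: E[X] = Σ_H E[X_H] = 105 · p^{4} = 105 · 625/4096 = 65625/4096.
Numerically: E[X] ≈ 16.

E[X] = 105 · (5/8)^{4} = 65625/4096 ≈ 16.


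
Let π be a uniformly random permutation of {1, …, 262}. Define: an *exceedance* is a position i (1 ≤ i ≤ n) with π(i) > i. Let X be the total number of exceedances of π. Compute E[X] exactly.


Write X = Σ_{i=1}^{262} X_i, where X_i = 1_{π(i) > i}.
For each fixed i, π(i) is uniform over {1, …, 262} (marginal of a uniform permutation), so P[π(i) > i] = (n − i)/n. Summing: Σ_{i=1}^{262} (n − i)/n = (0 + 1 + … + 261)/262 = 262(262 − 1)/(2·262) = (262 − 1)/2.
Hence E[X] = Σ_{i=1}^{262} (262 − i)/262 = 261/2 ≈ 130.500.

E[X] = 261/2 = 130.500.


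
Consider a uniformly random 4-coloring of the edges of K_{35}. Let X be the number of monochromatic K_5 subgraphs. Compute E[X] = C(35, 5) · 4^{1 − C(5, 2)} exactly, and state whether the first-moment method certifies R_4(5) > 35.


E[X] = C(35, 5) · 4^{1 − 10} = 324632 · 4^{−9} = 324632/262144.
As a reduced fraction: E[X] = 40579/32768 ≈ 1.238.
Is E[X] < 1? NO.
Since E[X] ≥ 1, the first-moment bound is inconclusive at n = 35; it does NOT by itself certify R_4(5) > 35.

E[X] = 40579/32768 ≈ 1.238; E[X] ≥ 1; first-moment method inconclusive here.


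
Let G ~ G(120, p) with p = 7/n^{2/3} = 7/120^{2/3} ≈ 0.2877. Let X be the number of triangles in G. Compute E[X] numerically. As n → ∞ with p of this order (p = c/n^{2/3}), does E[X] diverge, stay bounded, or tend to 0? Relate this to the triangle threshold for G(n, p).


Number of potential triangles: C(120, 3) = 280840.
Each occurs with probability p³ ≈ (0.2877)³ ≈ 2.381944e-02.
By linearity: E[X] = C(120, 3)·p³ ≈ 280840 · 2.381944e-02 ≈ 6689.4528.
Since α = 2/3 < 1, p = c/n^{2/3} ≫ 1/n is above the triangle threshold p ~ 1/n. Asymptotically E[X] ~ (c³/6)·n^{3(1−α)} = (7³/6)·n^{1} → ∞; triangles are abundant w.h.p.

E[X] ≈ 6689.4528; in regime p = Θ(1/n^{2/3}) E[X] diverges (above the triangle threshold p ~ 1/n).


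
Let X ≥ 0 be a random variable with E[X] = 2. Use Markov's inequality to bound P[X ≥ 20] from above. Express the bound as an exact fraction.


μ = E[X] = 2, a = 20.
Markov: P[X ≥ 20] ≤ μ/a = (2)/20 = 1/10.
Numerically: ≈ 0.100.
(Since a = 20 > μ = 2.000, the bound 1/10 is < 1 and informative.)

P[X ≥ 20] ≤ 1/10 ≈ 0.100.


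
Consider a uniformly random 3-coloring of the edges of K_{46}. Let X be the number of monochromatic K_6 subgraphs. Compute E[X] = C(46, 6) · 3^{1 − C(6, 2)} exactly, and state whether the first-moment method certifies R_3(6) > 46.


E[X] = C(46, 6) · 3^{1 − 15} = 9366819 · 3^{−14} = 9366819/4782969.
As a reduced fraction: E[X] = 3122273/1594323 ≈ 1.958.
Is E[X] < 1? NO.
Since E[X] ≥ 1, the first-moment bound is inconclusive at n = 46; it does NOT by itself certify R_3(6) > 46.

E[X] = 3122273/1594323 ≈ 1.958; E[X] ≥ 1; first-moment method inconclusive here.


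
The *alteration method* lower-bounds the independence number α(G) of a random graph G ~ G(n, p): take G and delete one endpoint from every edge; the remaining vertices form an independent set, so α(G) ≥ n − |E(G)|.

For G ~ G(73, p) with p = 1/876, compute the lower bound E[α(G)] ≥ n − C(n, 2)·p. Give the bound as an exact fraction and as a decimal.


E[|E(G)|] = C(73, 2)·p = 2628 · (1/876) = 3.
E[α(G)] ≥ n − E[|E(G)|] = 73 − 3 = 70.
Numerically: ≈ 70.00000.
(This is only a lower bound; the true E[α(G)] may be larger.)

E[α(G)] ≥ 70 ≈ 70.00000.


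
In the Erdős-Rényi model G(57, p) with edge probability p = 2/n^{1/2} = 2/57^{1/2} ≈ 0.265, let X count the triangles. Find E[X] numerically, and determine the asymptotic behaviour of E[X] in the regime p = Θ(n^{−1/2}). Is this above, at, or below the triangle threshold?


Number of potential triangles: C(57, 3) = 29260.
Each occurs with probability p³ ≈ (0.265)³ ≈ 1.85899e-02.
By linearity: E[X] = C(57, 3)·p³ ≈ 29260 · 1.85899e-02 ≈ 543.941.
Since α = 1/2 < 1, p = c/n^{1/2} ≫ 1/n is above the triangle threshold p ~ 1/n. Asymptotically E[X] ~ (c³/6)·n^{3(1−α)} = (2³/6)·n^{1.5} → ∞; triangles are abundant w.h.p.

E[X] ≈ 543.941; in regime p = Θ(1/n^{1/2}) E[X] diverges (above the triangle threshold p ~ 1/n).


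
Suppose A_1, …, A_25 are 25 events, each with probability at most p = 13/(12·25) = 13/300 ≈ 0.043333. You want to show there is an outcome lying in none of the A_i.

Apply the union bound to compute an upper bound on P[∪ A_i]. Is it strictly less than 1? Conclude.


Union bound: P[∪_{i=1}^{25} A_i] ≤ Σ_i P[A_i] ≤ 25·p = 25·(13/300) = 13/12.
Numerically: 13/12 ≈ 1.083333.
Is 13/12 < 1? NO.
Since the bound 13/12 is ≥ 1, the union bound is uninformative here; it does NOT by itself certify existence.

25·p = 13/12 ≈ 1.083333; existence NOT certified by the union bound.


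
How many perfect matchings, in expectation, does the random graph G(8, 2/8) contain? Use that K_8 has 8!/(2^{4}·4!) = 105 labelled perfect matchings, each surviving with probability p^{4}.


K_8 has 8!/(2^{4}·4!) = 105 labelled perfect matchings.
For each such perfect matching H, let X_H = 1 if all 4 edges of H are present in G. Then P[X_H = 1] = p^{4} = (1/4)^{4} = 1/256.
By linearity: E[X] = Σ_H E[X_H] = 105 · p^{4} = 105 · 1/256 = 105/256.
Numerically: E[X] ≈ 0.41.

E[X] = 105 · (1/4)^{4} = 105/256 ≈ 0.41.


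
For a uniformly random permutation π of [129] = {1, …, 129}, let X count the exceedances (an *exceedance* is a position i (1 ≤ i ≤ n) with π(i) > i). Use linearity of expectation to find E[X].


Write X = Σ_{i=1}^{129} X_i, where X_i = 1_{π(i) > i}.
For each fixed i, π(i) is uniform over {1, …, 129} (marginal of a uniform permutation), so P[π(i) > i] = (n − i)/n. Summing: Σ_{i=1}^{129} (n − i)/n = (0 + 1 + … + 128)/129 = 129(129 − 1)/(2·129) = (129 − 1)/2.
Hence E[X] = Σ_{i=1}^{129} (129 − i)/129 = 64 ≈ 64.0000.

E[X] = 64 = 64.0000.


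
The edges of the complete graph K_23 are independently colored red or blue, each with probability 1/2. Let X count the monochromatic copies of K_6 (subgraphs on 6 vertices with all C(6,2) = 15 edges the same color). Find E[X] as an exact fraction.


Let X = Σ_S X_S over the C(23, 6) = 100947 subsets S of size 6, where X_S = 1 if the K_6 on S is monochromatic.
For a fixed S, the K_6 on S has C(6, 2) = 15 edges. P[all 15 edges red] = (1/2)^15, and likewise for blue, so P[monochromatic] = 2·(1/2)^15 = 2^{1 − 15} = 1/16384.
By linearity of expectation: E[X] = C(23, 6) · 2^{1 − 15} = 100947 · 1/16384 = 100947/16384.
Numerically: E[X] ≈ 6.16132.

E[X] = C(23,6)·2^(1−C(6,2)) = 100947/16384 ≈ 6.16132.


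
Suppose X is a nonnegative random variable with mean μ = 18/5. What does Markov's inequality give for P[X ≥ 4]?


μ = E[X] = 18/5, a = 4.
Markov: P[X ≥ 4] ≤ μ/a = (18/5)/4 = 9/10.
Numerically: ≈ 0.900000.
(Since a = 4 > μ = 3.600000, the bound 9/10 is < 1 and informative.)

P[X ≥ 4] ≤ 9/10 ≈ 0.900000.


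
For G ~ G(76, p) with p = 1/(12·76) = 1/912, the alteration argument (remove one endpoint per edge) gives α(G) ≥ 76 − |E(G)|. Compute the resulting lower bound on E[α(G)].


E[|E(G)|] = C(76, 2)·p = 2850 · (1/912) = 25/8.
E[α(G)] ≥ n − E[|E(G)|] = 76 − 25/8 = 583/8.
Numerically: ≈ 72.87500.
(This is only a lower bound; the true E[α(G)] may be larger.)

E[α(G)] ≥ 583/8 ≈ 72.87500.


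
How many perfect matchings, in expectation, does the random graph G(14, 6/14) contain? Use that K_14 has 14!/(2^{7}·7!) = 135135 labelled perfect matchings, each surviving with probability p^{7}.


K_14 has 14!/(2^{7}·7!) = 135135 labelled perfect matchings.
For each such perfect matching H, let X_H = 1 if all 7 edges of H are present in G. Then P[X_H = 1] = p^{7} = (3/7)^{7} = 2187/823543.
By linearity: E[X] = Σ_H E[X_H] = 135135 · p^{7} = 135135 · 2187/823543 = 42220035/117649.
Numerically: E[X] ≈ 358.9.

E[X] = 135135 · (3/7)^{7} = 42220035/117649 ≈ 358.9.


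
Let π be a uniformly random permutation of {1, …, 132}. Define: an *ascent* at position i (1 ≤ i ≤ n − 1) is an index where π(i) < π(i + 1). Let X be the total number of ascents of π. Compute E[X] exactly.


Write X = Σ X_I over i = 1, …, 131, with X_I the indicator of one ascent.
There are 131 indicators.
For each fixed i, the pair (π(i), π(i+1)) is a uniformly random ordered pair of distinct values from {1, …, 132}; by symmetry P[π(i) < π(i+1)] = 1/2.
By linearity: E[X] = 131 · (1/2) = (132 − 1) · (1/2) = 131/2 ≈ 65.5000.

E[X] = 131/2 = 65.5000.


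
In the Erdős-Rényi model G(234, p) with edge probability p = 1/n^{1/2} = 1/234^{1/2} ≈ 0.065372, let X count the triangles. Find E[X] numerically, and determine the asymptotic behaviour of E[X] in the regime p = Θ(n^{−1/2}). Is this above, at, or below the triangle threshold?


Number of potential triangles: C(234, 3) = 2108184.
Each occurs with probability p³ ≈ (0.065372)³ ≈ 2.79367714e-04.
By linearity: E[X] = C(234, 3)·p³ ≈ 2108184 · 2.79367714e-04 ≈ 588.958545.
Since α = 1/2 < 1, p = c/n^{1/2} ≫ 1/n is above the triangle threshold p ~ 1/n. Asymptotically E[X] ~ (c³/6)·n^{3(1−α)} = (1³/6)·n^{1.5} → ∞; triangles are abundant w.h.p.

E[X] ≈ 588.958545; in regime p = Θ(1/n^{1/2}) E[X] diverges (above the triangle threshold p ~ 1/n).


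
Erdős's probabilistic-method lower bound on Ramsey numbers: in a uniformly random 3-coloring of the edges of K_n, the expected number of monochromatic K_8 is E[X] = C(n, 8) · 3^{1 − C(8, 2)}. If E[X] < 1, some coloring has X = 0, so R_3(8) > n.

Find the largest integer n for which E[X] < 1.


We need C(n, 8) · 3^{1 − 28} < 1, i.e. C(n, 8) < 3^{28 − 1} = 7625597484987.
Check values of n near the boundary:
  n = 150: C(150, 8) = 5257211409450; 5257211409450 < 7625597484987? YES
  n = 151: C(151, 8) = 5551321138650; 5551321138650 < 7625597484987? YES
  n = 152: C(152, 8) = 5859727868575; 5859727868575 < 7625597484987? YES
  n = 153: C(153, 8) = 6183023199255; 6183023199255 < 7625597484987? YES
  n = 154: C(154, 8) = 6521818990995; 6521818990995 < 7625597484987? YES
  n = 155: C(155, 8) = 6876747915675; 6876747915675 < 7625597484987? YES
  n = 156: C(156, 8) = 7248464019225; 7248464019225 < 7625597484987? YES
  n = 157: C(157, 8) = 7637643295425; 7637643295425 < 7625597484987? NO
The largest n with C(n, 8) < 7625597484987 is n = 156 (where E[X] = 805384891025/847288609443 ≈ 0.951). Hence R_3(8) > 156, i.e. R_3(8) ≥ 157.

Largest n = 156; hence R_3(8) > 156.


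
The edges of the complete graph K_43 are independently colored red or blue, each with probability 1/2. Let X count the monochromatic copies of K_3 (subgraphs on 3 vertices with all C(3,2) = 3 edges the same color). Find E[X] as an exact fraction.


Let X = Σ_S X_S over the C(43, 3) = 12341 subsets S of size 3, where X_S = 1 if the K_3 on S is monochromatic.
For a fixed S, the K_3 on S has C(3, 2) = 3 edges. P[all 3 edges red] = (1/2)^3, and likewise for blue, so P[monochromatic] = 2·(1/2)^3 = 2^{1 − 3} = 1/4.
By linearity: E[X] = C(43, 3) · 2^{1 − 3} = 12341 · 1/4 = 12341/4.
Numerically: E[X] ≈ 3085.25000.

E[X] = C(43,3)·2^(1−C(3,2)) = 12341/4 ≈ 3085.25000.


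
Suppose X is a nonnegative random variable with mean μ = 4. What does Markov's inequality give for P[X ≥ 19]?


μ = E[X] = 4, a = 19.
Markov: P[X ≥ 19] ≤ μ/a = (4)/19 = 4/19.
Numerically: ≈ 0.211.
(Since a = 19 > μ = 4.000, the bound 4/19 is < 1 and informative.)

P[X ≥ 19] ≤ 4/19 ≈ 0.211.


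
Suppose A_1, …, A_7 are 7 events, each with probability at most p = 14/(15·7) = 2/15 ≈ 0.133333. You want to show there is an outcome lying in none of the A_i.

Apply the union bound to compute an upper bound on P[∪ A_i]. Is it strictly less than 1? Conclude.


Union bound: P[∪_{i=1}^{7} A_i] ≤ Σ_i P[A_i] ≤ 7·p = 7·(2/15) = 14/15.
Numerically: 14/15 ≈ 0.933333.
Is 14/15 < 1? YES.
Since P[∪ A_i] ≤ 14/15 < 1, the complement has P[∩ A_i^c] ≥ 1 − 14/15 = 1/15 > 0, so some outcome avoids every A_i.

7·p = 14/15 ≈ 0.933333; existence CERTIFIED by the union bound.


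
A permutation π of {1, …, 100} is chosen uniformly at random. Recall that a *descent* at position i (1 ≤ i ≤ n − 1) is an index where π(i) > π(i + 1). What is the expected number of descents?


Write X = Σ X_I over i = 1, …, 99, with X_I the indicator of one descent.
There are 99 indicators.
For each fixed i, the pair (π(i), π(i+1)) is a uniformly random ordered pair of distinct values from {1, …, 100}; by symmetry P[π(i) > π(i+1)] = 1/2.
By linearity: E[X] = 99 · (1/2) = (100 − 1) · (1/2) = 99/2 ≈ 49.50000.

E[X] = 99/2 = 49.50000.


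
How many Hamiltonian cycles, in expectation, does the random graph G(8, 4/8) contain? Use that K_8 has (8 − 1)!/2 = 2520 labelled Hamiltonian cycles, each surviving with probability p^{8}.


K_8 has (8 − 1)!/2 = 2520 labelled Hamiltonian cycles.
For each such Hamiltonian cycle H, let X_H = 1 if all 8 edges of H are present in G. Then P[X_H = 1] = p^{8} = (1/2)^{8} = 1/256.
By linearity of expectation: E[X] = Σ_H E[X_H] = 2520 · p^{8} = 2520 · 1/256 = 315/32.
Numerically: E[X] ≈ 9.84375.

E[X] = 2520 · (1/2)^{8} = 315/32 ≈ 9.84375.


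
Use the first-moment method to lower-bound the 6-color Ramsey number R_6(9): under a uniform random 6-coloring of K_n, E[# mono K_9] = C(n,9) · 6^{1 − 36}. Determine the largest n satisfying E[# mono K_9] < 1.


We need C(n, 9) · 6^{1 − 36} < 1, i.e. C(n, 9) < 6^{36 − 1} = 1719070799748422591028658176.
Check values of n near the boundary:
  n = 4406: C(4406, 9) = 1710356485221788389505285700; 1710356485221788389505285700 < 1719070799748422591028658176? YES
  n = 4407: C(4407, 9) = 1713856532599459170657070050; 1713856532599459170657070050 < 1719070799748422591028658176? YES
  n = 4408: C(4408, 9) = 1717362945146264156457459600; 1717362945146264156457459600 < 1719070799748422591028658176? YES
  n = 4409: C(4409, 9) = 1720875732988608787686577131; 1720875732988608787686577131 < 1719070799748422591028658176? NO
  n = 4410: C(4410, 9) = 1724394906266704102180823710; 1724394906266704102180823710 < 1719070799748422591028658176? NO
  n = 4411: C(4411, 9) = 1727920475134582415883601405; 1727920475134582415883601405 < 1719070799748422591028658176? NO
The largest n with C(n, 9) < 1719070799748422591028658176 is n = 4408 (where E[X] = 35778394690547169926197075/35813974994758803979763712 ≈ 0.999007). Hence R_6(9) > 4408, i.e. R_6(9) ≥ 4409.

Largest n = 4408; hence R_6(9) > 4408.


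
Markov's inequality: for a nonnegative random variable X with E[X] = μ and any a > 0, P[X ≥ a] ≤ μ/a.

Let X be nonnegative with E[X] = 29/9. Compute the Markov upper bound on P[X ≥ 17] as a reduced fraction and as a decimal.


μ = E[X] = 29/9, a = 17.
Markov: P[X ≥ 17] ≤ μ/a = (29/9)/17 = 29/153.
Numerically: ≈ 0.18954.
(Since a = 17 > μ = 3.22222, the bound 29/153 is < 1 and informative.)

P[X ≥ 17] ≤ 29/153 ≈ 0.18954.


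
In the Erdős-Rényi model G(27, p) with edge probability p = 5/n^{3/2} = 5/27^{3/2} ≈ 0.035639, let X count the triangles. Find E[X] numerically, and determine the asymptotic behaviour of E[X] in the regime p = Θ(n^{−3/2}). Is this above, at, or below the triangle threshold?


Number of potential triangles: C(27, 3) = 2925.
Each occurs with probability p³ ≈ (0.035639)³ ≈ 4.5266100e-05.
By linearity: E[X] = C(27, 3)·p³ ≈ 2925 · 4.5266100e-05 ≈ 0.13240.
Since α = 3/2 > 1, p = c/n^{3/2} = o(1/n) is below the triangle threshold p ~ 1/n. Asymptotically E[X] ~ (c³/6)·n^{3(1−α)} = (5³/6)·n^{-1.5} → 0, so by Markov's inequality G has no triangles w.h.p.

E[X] ≈ 0.13240; in regime p = Θ(1/n^{3/2}) E[X] tends to 0 (below the triangle threshold p ~ 1/n).


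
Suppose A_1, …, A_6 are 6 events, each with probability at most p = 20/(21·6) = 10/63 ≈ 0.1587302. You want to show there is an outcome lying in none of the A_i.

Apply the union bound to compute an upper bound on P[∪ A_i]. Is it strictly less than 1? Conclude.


Union bound: P[∪_{i=1}^{6} A_i] ≤ Σ_i P[A_i] ≤ 6·p = 6·(10/63) = 20/21.
Numerically: 20/21 ≈ 0.9523810.
Is 20/21 < 1? YES.
Since P[∪ A_i] ≤ 20/21 < 1, the complement has P[∩ A_i^c] ≥ 1 − 20/21 = 1/21 > 0, so some outcome avoids every A_i.

6·p = 20/21 ≈ 0.9523810; existence CERTIFIED by the union bound.


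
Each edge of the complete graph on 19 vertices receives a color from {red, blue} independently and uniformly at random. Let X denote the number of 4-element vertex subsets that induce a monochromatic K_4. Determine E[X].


Let X = Σ_S X_S over the C(19, 4) = 3876 subsets S of size 4, where X_S = 1 if the K_4 on S is monochromatic.
For a fixed S, the K_4 on S has C(4, 2) = 6 edges. P[all 6 edges red] = (1/2)^6, and likewise for blue, so P[monochromatic] = 2·(1/2)^6 = 2^{1 − 6} = 1/32.
By linearity of expectation: E[X] = C(19, 4) · 2^{1 − 6} = 3876 · 1/32 = 969/8.
Numerically: E[X] ≈ 121.12500.

E[X] = C(19,4)·2^(1−C(4,2)) = 969/8 ≈ 121.12500.


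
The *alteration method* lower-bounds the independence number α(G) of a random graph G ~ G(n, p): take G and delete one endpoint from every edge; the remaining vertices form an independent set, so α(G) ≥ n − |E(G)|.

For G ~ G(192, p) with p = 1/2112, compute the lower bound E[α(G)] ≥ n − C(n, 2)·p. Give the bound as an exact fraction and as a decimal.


E[|E(G)|] = C(192, 2)·p = 18336 · (1/2112) = 191/22.
E[α(G)] ≥ n − E[|E(G)|] = 192 − 191/22 = 4033/22.
Numerically: ≈ 183.3182.
(This is only a lower bound; the true E[α(G)] may be larger.)

E[α(G)] ≥ 4033/22 ≈ 183.3182.


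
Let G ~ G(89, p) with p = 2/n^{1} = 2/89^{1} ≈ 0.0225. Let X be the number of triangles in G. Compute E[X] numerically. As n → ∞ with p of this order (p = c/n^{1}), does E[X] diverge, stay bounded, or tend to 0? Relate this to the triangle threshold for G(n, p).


Number of potential triangles: C(89, 3) = 113564.
Each occurs with probability p³ ≈ (0.0225)³ ≈ 1.13480e-05.
By linearity: E[X] = C(89, 3)·p³ ≈ 113564 · 1.13480e-05 ≈ 1.289.
Here α = 1, so p = 2/n is exactly at the triangle threshold p ~ 1/n. Asymptotically E[X] → c³/6 = 2³/6 = 4/3 ≈ 1.333, a bounded constant. In this regime the triangle count is asymptotically Poisson(c³/6).

E[X] ≈ 1.289; in regime p = Θ(1/n^{1}) E[X] stays bounded (at the triangle threshold p ~ 1/n).


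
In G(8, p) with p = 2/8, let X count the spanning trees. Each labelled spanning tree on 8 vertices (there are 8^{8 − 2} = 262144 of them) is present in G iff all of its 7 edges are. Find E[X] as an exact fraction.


K_8 has 8^{8 − 2} = 262144 labelled spanning trees.
For each such spanning tree H, let X_H = 1 if all 7 edges of H are present in G. Then P[X_H = 1] = p^{7} = (1/4)^{7} = 1/16384.
Summing the indicators: E[X] = Σ_H E[X_H] = 262144 · p^{7} = 262144 · 1/16384 = 16.
Numerically: E[X] ≈ 16.

E[X] = 262144 · (1/4)^{7} = 16 ≈ 16.


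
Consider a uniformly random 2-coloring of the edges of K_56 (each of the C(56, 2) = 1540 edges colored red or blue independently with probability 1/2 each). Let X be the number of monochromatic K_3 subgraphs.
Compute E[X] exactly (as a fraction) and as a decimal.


Let X = Σ_S X_S over the C(56, 3) = 27720 subsets S of size 3, where X_S = 1 if the K_3 on S is monochromatic.
For a fixed S, the K_3 on S has C(3, 2) = 3 edges. P[all 3 edges red] = (1/2)^3, and likewise for blue, so P[monochromatic] = 2·(1/2)^3 = 2^{1 − 3} = 1/4.
Summing: E[X] = C(56, 3) · 2^{1 − 3} = 27720 · 1/4 = 6930.
Numerically: E[X] ≈ 6930.000.

E[X] = C(56,3)·2^(1−C(3,2)) = 6930 ≈ 6930.000.


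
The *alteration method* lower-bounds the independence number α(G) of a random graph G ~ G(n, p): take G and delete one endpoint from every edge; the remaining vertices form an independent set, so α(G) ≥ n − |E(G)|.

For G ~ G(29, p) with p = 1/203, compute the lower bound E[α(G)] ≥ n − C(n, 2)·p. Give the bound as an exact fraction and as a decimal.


E[|E(G)|] = C(29, 2)·p = 406 · (1/203) = 2.
E[α(G)] ≥ n − E[|E(G)|] = 29 − 2 = 27.
Numerically: ≈ 27.000.
(This is only a lower bound; the true E[α(G)] may be larger.)

E[α(G)] ≥ 27 ≈ 27.000.


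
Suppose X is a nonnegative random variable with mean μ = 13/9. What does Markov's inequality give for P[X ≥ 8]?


μ = E[X] = 13/9, a = 8.
Markov: P[X ≥ 8] ≤ μ/a = (13/9)/8 = 13/72.
Numerically: ≈ 0.180556.
(Since a = 8 > μ = 1.444444, the bound 13/72 is < 1 and informative.)

P[X ≥ 8] ≤ 13/72 ≈ 0.180556.


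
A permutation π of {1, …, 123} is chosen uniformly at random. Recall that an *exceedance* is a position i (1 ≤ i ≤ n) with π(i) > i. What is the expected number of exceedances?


Write X = Σ_{i=1}^{123} X_i, where X_i = 1_{π(i) > i}.
For each fixed i, π(i) is uniform over {1, …, 123} (marginal of a uniform permutation), so P[π(i) > i] = (n − i)/n. Summing: Σ_{i=1}^{123} (n − i)/n = (0 + 1 + … + 122)/123 = 123(123 − 1)/(2·123) = (123 − 1)/2.
Hence E[X] = Σ_{i=1}^{123} (123 − i)/123 = 61 ≈ 61.000.

E[X] = 61 = 61.000.


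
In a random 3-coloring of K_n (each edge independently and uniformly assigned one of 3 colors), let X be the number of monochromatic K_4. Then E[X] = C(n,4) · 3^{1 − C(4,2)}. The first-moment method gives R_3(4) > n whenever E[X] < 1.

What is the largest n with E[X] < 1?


We need C(n, 4) · 3^{1 − 6} < 1, i.e. C(n, 4) < 3^{6 − 1} = 243.
Check values of n near the boundary:
  n = 9: C(9, 4) = 126; 126 < 243? YES
  n = 10: C(10, 4) = 210; 210 < 243? YES
  n = 11: C(11, 4) = 330; 330 < 243? NO
  n = 12: C(12, 4) = 495; 495 < 243? NO
  n = 13: C(13, 4) = 715; 715 < 243? NO
The largest n with C(n, 4) < 243 is n = 10 (where E[X] = 70/81 ≈ 0.8642). Hence R_3(4) > 10, i.e. R_3(4) ≥ 11.

Largest n = 10; hence R_3(4) > 10.


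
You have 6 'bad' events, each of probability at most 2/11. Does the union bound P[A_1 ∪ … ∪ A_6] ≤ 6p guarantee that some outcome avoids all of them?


Union bound: P[∪_{i=1}^{6} A_i] ≤ Σ_i P[A_i] ≤ 6·p = 6·(2/11) = 12/11.
Numerically: 12/11 ≈ 1.0909.
Is 12/11 < 1? NO.
Since the bound 12/11 is ≥ 1, the union bound is uninformative here; it does NOT by itself certify existence.

6·p = 12/11 ≈ 1.0909; existence NOT certified by the union bound.


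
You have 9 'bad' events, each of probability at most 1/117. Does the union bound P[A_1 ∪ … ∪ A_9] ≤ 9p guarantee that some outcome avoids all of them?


Union bound: P[∪_{i=1}^{9} A_i] ≤ Σ_i P[A_i] ≤ 9·p = 9·(1/117) = 1/13.
Numerically: 1/13 ≈ 0.076923.
Is 1/13 < 1? YES.
Since P[∪ A_i] ≤ 1/13 < 1, the complement has P[∩ A_i^c] ≥ 1 − 1/13 = 12/13 > 0, so some outcome avoids every A_i.

9·p = 1/13 ≈ 0.076923; existence CERTIFIED by the union bound.


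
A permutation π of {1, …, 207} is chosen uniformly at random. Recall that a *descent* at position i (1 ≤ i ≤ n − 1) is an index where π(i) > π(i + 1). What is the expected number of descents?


Write X = Σ X_I over i = 1, …, 206, with X_I the indicator of one descent.
There are 206 indicators.
For each fixed i, the pair (π(i), π(i+1)) is a uniformly random ordered pair of distinct values from {1, …, 207}; by symmetry P[π(i) > π(i+1)] = 1/2.
By linearity: E[X] = 206 · (1/2) = (207 − 1) · (1/2) = 103 ≈ 103.0000.

E[X] = 103 = 103.0000.


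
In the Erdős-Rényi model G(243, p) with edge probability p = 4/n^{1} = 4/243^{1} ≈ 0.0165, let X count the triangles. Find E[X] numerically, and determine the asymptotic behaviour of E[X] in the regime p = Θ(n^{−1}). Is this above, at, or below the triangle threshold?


Number of potential triangles: C(243, 3) = 2362041.
Each occurs with probability p³ ≈ (0.0165)³ ≈ 4.46027e-06.
By linearity: E[X] = C(243, 3)·p³ ≈ 2362041 · 4.46027e-06 ≈ 10.535.
Here α = 1, so p = 4/n is exactly at the triangle threshold p ~ 1/n. Asymptotically E[X] → c³/6 = 4³/6 = 32/3 ≈ 10.667, a bounded constant. In this regime the triangle count is asymptotically Poisson(c³/6).

E[X] ≈ 10.535; in regime p = Θ(1/n^{1}) E[X] stays bounded (at the triangle threshold p ~ 1/n).


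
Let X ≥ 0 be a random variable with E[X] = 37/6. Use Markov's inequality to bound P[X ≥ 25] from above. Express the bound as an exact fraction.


μ = E[X] = 37/6, a = 25.
Markov: P[X ≥ 25] ≤ μ/a = (37/6)/25 = 37/150.
Numerically: ≈ 0.246667.
(Since a = 25 > μ = 6.166667, the bound 37/150 is < 1 and informative.)

P[X ≥ 25] ≤ 37/150 ≈ 0.246667.


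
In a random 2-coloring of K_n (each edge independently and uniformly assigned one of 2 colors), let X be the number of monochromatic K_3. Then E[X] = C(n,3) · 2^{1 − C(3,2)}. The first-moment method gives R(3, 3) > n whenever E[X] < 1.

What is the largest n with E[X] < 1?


We need C(n, 3) · 2^{1 − 3} < 1, i.e. C(n, 3) < 2^{3 − 1} = 4.
Check values of n near the boundary:
  n = 3: C(3, 3) = 1; 1 < 4? YES
  n = 4: C(4, 3) = 4; 4 < 4? NO
  n = 5: C(5, 3) = 10; 10 < 4? NO
The largest n with C(n, 3) < 4 is n = 3 (where E[X] = 1/4 ≈ 0.250). Hence R(3, 3) > 3, i.e. R(3, 3) ≥ 4.

Largest n = 3; hence R(3, 3) > 3.


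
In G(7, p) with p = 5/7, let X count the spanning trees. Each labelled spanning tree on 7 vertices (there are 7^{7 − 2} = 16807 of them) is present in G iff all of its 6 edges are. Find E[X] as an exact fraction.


K_7 has 7^{7 − 2} = 16807 labelled spanning trees.
For each such spanning tree H, let X_H = 1 if all 6 edges of H are present in G. Then P[X_H = 1] = p^{6} = (5/7)^{6} = 15625/117649.
By linearity: E[X] = Σ_H E[X_H] = 16807 · p^{6} = 16807 · 15625/117649 = 15625/7.
Numerically: E[X] ≈ 2.23e+03.

E[X] = 16807 · (5/7)^{6} = 15625/7 ≈ 2.23e+03.


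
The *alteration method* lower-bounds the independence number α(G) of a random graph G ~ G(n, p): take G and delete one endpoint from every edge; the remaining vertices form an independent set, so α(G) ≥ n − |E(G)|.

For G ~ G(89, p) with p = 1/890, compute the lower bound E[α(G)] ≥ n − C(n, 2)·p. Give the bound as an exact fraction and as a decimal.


E[|E(G)|] = C(89, 2)·p = 3916 · (1/890) = 22/5.
E[α(G)] ≥ n − E[|E(G)|] = 89 − 22/5 = 423/5.
Numerically: ≈ 84.600000.
(This is only a lower bound; the true E[α(G)] may be larger.)

E[α(G)] ≥ 423/5 ≈ 84.600000.


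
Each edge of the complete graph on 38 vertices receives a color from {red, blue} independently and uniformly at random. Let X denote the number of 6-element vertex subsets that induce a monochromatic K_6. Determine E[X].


Let X = Σ_S X_S over the C(38, 6) = 2760681 subsets S of size 6, where X_S = 1 if the K_6 on S is monochromatic.
For a fixed S, the K_6 on S has C(6, 2) = 15 edges. P[all 15 edges red] = (1/2)^15, and likewise for blue, so P[monochromatic] = 2·(1/2)^15 = 2^{1 − 15} = 1/16384.
Summing: E[X] = C(38, 6) · 2^{1 − 15} = 2760681 · 1/16384 = 2760681/16384.
Numerically: E[X] ≈ 168.499.

E[X] = C(38,6)·2^(1−C(6,2)) = 2760681/16384 ≈ 168.499.


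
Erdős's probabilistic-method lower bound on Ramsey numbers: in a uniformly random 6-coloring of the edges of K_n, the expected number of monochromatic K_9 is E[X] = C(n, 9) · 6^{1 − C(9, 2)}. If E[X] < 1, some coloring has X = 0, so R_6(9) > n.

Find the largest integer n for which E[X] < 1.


We need C(n, 9) · 6^{1 − 36} < 1, i.e. C(n, 9) < 6^{36 − 1} = 1719070799748422591028658176.
Check values of n near the boundary:
  n = 4407: C(4407, 9) = 1713856532599459170657070050; 1713856532599459170657070050 < 1719070799748422591028658176? YES
  n = 4408: C(4408, 9) = 1717362945146264156457459600; 1717362945146264156457459600 < 1719070799748422591028658176? YES
  n = 4409: C(4409, 9) = 1720875732988608787686577131; 1720875732988608787686577131 < 1719070799748422591028658176? NO
  n = 4410: C(4410, 9) = 1724394906266704102180823710; 1724394906266704102180823710 < 1719070799748422591028658176? NO
  n = 4411: C(4411, 9) = 1727920475134582415883601405; 1727920475134582415883601405 < 1719070799748422591028658176? NO
The largest n with C(n, 9) < 1719070799748422591028658176 is n = 4408 (where E[X] = 35778394690547169926197075/35813974994758803979763712 ≈ 0.9990). Hence R_6(9) > 4408, i.e. R_6(9) ≥ 4409.

Largest n = 4408; hence R_6(9) > 4408.


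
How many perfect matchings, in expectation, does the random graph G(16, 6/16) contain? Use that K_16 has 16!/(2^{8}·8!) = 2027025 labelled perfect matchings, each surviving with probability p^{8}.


K_16 has 16!/(2^{8}·8!) = 2027025 labelled perfect matchings.
For each such perfect matching H, let X_H = 1 if all 8 edges of H are present in G. Then P[X_H = 1] = p^{8} = (3/8)^{8} = 6561/16777216.
By linearity: E[X] = Σ_H E[X_H] = 2027025 · p^{8} = 2027025 · 6561/16777216 = 13299311025/16777216.
Numerically: E[X] ≈ 792.7.

E[X] = 2027025 · (3/8)^{8} = 13299311025/16777216 ≈ 792.7.


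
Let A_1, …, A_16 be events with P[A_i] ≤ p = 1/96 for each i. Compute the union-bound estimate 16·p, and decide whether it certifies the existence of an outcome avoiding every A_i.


Union bound: P[∪_{i=1}^{16} A_i] ≤ Σ_i P[A_i] ≤ 16·p = 16·(1/96) = 1/6.
Numerically: 1/6 ≈ 0.1666667.
Is 1/6 < 1? YES.
Since P[∪ A_i] ≤ 1/6 < 1, the complement has P[∩ A_i^c] ≥ 1 − 1/6 = 5/6 > 0, so some outcome avoids every A_i.

16·p = 1/6 ≈ 0.1666667; existence CERTIFIED by the union bound.


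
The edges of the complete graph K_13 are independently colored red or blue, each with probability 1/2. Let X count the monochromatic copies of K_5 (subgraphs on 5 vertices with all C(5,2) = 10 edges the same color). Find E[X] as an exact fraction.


Let X = Σ_S X_S over the C(13, 5) = 1287 subsets S of size 5, where X_S = 1 if the K_5 on S is monochromatic.
For a fixed S, the K_5 on S has C(5, 2) = 10 edges. P[all 10 edges red] = (1/2)^10, and likewise for blue, so P[monochromatic] = 2·(1/2)^10 = 2^{1 − 10} = 1/512.
By linearity of expectation: E[X] = C(13, 5) · 2^{1 − 10} = 1287 · 1/512 = 1287/512.
Numerically: E[X] ≈ 2.51367.

E[X] = C(13,5)·2^(1−C(5,2)) = 1287/512 ≈ 2.51367.
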